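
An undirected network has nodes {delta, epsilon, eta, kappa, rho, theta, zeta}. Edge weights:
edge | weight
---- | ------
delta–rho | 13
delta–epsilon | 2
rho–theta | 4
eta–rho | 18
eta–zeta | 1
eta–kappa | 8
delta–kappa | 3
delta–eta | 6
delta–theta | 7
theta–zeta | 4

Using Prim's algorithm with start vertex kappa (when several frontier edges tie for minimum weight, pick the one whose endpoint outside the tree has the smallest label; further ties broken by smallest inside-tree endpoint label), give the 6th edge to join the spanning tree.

rho-theta

Prim, starting at kappa.
Step 1: frontier [delta–kappa 3, eta–kappa 8] → take delta–kappa (3); add delta.
Step 2: frontier [delta–epsilon 2, delta–eta 6, delta–theta 7, delta–rho 13, eta–kappa 8] → take delta–epsilon (2); add epsilon.
Step 3: frontier [delta–eta 6, delta–theta 7, delta–rho 13, eta–kappa 8] → take delta–eta (6); add eta.
Step 4: frontier [delta–theta 7, delta–rho 13, eta–zeta 1, eta–rho 18] → take eta–zeta (1); add zeta.
Step 5: frontier [delta–theta 7, delta–rho 13, eta–rho 18, theta–zeta 4] → take theta–zeta (4); add theta.
Step 6: frontier [delta–rho 13, eta–rho 18, rho–theta 4] → take rho–theta (4); add rho.
The 6th edge added is rho–theta.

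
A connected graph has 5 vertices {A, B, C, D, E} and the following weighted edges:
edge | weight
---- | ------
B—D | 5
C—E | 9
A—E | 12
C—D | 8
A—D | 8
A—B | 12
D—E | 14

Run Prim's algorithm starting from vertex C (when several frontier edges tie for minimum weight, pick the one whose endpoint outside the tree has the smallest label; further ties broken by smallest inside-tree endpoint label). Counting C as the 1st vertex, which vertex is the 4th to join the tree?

A

Prim's algorithm from C:
Step 1: cheapest edge leaving the tree is C—D (8); add D.
Step 2: cheapest edge leaving the tree is B—D (5); add B.
Step 3: cheapest edge leaving the tree is A—D (8); add A.
Step 4: cheapest edge leaving the tree is C—E (9); add E.
Vertex order: C, D, B, A, E. The 4th vertex is A.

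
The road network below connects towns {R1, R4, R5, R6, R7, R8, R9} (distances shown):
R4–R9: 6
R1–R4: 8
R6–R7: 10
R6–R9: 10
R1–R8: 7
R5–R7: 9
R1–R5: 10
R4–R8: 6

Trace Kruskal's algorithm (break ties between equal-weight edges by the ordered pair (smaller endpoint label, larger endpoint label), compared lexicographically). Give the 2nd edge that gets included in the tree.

R4-R9

Sort edges by weight, then run Kruskal:
R4–R8 (6): add — endpoints in different components.
R4–R9 (6): add — endpoints in different components.
R1–R8 (7): add — endpoints in different components.
R1–R4 (8): skip — R1 and R4 already connected.
R5–R7 (9): add — endpoints in different components.
R1–R5 (10): add — endpoints in different components.
R6–R7 (10): add — endpoints in different components.
The 2nd edge added is R4–R9.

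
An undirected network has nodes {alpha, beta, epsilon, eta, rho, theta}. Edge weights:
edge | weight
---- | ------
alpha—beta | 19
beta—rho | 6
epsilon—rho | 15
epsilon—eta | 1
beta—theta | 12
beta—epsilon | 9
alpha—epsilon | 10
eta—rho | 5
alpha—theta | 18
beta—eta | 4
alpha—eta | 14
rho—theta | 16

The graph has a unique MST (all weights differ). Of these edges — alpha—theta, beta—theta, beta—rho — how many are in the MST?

Kruskal: consider edges lightest-first.
epsilon—eta (1): add. Components now {alpha} {rho} {epsilon,eta} {theta} {beta}
beta—eta (4): add. Components now {alpha} {rho} {beta,epsilon,eta} {theta}
eta—rho (5): add. Components now {alpha} {beta,epsilon,eta,rho} {theta}
beta—rho (6): skip — rho and beta already connected.
beta—epsilon (9): skip — epsilon and beta already connected.
alpha—epsilon (10): add. Components now {alpha,beta,epsilon,eta,rho} {theta}
beta—theta (12): add. Components now {alpha,beta,epsilon,eta,rho,theta}
MST edge set: {epsilon—eta, beta—eta, eta—rho, alpha—epsilon, beta—theta}.
Of the listed edges, {beta—theta} are in the MST → 1.

1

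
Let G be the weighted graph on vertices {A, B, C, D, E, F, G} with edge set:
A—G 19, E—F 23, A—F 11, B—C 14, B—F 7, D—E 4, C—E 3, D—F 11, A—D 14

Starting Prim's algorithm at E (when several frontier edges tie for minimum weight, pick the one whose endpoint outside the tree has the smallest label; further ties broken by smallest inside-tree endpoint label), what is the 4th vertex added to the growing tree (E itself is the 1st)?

Grow the tree from E using Prim:
Step 1: frontier [C—E 3, D—E 4, E—F 23] → take C—E (3); add C.
Step 2: frontier [B—C 14, D—E 4, E—F 23] → take D—E (4); add D.
Step 3: frontier [B—C 14, D—F 11, A—D 14, E—F 23] → take D—F (11); add F.
Step 4: frontier [B—C 14, A—D 14, B—F 7, A—F 11] → take B—F (7); add B.
Step 5: frontier [A—D 14, A—F 11] → take A—F (11); add A.
Step 6: frontier [A—G 19] → take A—G (19); add G.
Vertex order: E, C, D, F, B, A, G. The 4th vertex is F.

F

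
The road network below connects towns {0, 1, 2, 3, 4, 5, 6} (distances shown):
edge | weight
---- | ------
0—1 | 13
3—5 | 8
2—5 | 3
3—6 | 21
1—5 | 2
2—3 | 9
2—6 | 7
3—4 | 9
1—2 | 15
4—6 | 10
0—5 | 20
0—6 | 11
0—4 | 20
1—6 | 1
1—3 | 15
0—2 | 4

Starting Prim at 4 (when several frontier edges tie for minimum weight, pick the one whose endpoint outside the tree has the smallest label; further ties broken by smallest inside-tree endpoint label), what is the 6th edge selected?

0-2

Prim, starting at 4.
Step 1: cheapest edge leaving the tree is 3—4 (9); add 3.
Step 2: cheapest edge leaving the tree is 3—5 (8); add 5.
Step 3: cheapest edge leaving the tree is 1—5 (2); add 1.
Step 4: cheapest edge leaving the tree is 1—6 (1); add 6.
Step 5: cheapest edge leaving the tree is 2—5 (3); add 2.
Step 6: cheapest edge leaving the tree is 0—2 (4); add 0.
The 6th edge added is 0—2.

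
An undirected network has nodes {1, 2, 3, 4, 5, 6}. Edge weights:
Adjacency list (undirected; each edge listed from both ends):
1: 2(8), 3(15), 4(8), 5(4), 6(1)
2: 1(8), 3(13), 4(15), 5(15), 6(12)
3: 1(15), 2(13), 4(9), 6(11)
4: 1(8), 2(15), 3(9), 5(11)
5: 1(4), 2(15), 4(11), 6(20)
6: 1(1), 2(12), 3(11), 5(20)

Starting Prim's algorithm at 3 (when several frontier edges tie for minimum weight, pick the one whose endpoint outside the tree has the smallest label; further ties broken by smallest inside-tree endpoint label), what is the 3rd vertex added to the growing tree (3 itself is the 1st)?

Prim's algorithm from 3:
Step 1: frontier [3-4 9, 3-6 11, 2-3 13, 1-3 15] → take 3-4 (9); add 4.
Step 2: frontier [3-6 11, 2-3 13, 1-3 15, 1-4 8, 4-5 11, 2-4 15] → take 1-4 (8); add 1.
Step 3: frontier [1-6 1, 1-5 4, 1-2 8, 3-6 11, 2-3 13, 4-5 11, 2-4 15] → take 1-6 (1); add 6.
Step 4: frontier [1-5 4, 1-2 8, 2-3 13, 4-5 11, 2-4 15, 2-6 12, 5-6 20] → take 1-5 (4); add 5.
Step 5: frontier [1-2 8, 2-3 13, 2-4 15, 2-5 15, 2-6 12] → take 1-2 (8); add 2.
Vertex order: 3, 4, 1, 6, 5, 2. The 3rd vertex is 1.

1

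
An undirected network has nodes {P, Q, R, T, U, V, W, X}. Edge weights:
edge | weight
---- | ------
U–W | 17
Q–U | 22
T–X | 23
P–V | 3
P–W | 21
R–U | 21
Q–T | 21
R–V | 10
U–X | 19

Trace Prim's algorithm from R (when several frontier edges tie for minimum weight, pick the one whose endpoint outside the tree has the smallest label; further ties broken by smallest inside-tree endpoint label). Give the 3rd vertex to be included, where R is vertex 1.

Grow the tree from R using Prim:
Step 1: frontier [R–V 10, R–U 21] → take R–V (10); add V.
Step 2: frontier [R–U 21, P–V 3] → take P–V (3); add P.
Step 3: frontier [P–W 21, R–U 21] → take R–U (21); add U.
Step 4: frontier [P–W 21, U–W 17, U–X 19, Q–U 22] → take U–W (17); add W.
Step 5: frontier [U–X 19, Q–U 22] → take U–X (19); add X.
Step 6: frontier [Q–U 22, T–X 23] → take Q–U (22); add Q.
Step 7: frontier [Q–T 21, T–X 23] → take Q–T (21); add T.
Vertex order: R, V, P, U, W, X, Q, T. The 3rd vertex is P.

P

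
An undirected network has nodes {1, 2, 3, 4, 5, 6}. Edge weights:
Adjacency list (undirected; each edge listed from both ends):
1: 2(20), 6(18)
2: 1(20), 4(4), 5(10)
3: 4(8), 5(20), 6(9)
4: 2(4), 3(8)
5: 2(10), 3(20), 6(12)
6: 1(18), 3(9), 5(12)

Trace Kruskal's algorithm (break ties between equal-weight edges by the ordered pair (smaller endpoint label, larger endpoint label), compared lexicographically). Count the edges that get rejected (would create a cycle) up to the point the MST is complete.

Kruskal: consider edges lightest-first.
2-4 (4): add — endpoints in different components.
3-4 (8): add — endpoints in different components.
3-6 (9): add — endpoints in different components.
2-5 (10): add — endpoints in different components.
5-6 (12): skip — 5 and 6 already connected.
1-6 (18): add — endpoints in different components.
Edges rejected before the tree was complete: 1.

1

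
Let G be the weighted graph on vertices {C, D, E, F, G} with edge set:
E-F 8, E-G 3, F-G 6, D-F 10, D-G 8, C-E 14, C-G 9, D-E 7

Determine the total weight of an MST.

Kruskal's algorithm — process edges by increasing weight (ties by edge label):
E-G (3): add — endpoints in different components.
F-G (6): add — endpoints in different components.
D-E (7): add — endpoints in different components.
D-G (8): skip — D and G already connected.
E-F (8): skip — E and F already connected.
C-G (9): add — endpoints in different components.
MST edges: E-G, F-G, D-E, C-G; total weight 3+6+7+9 = 25.

25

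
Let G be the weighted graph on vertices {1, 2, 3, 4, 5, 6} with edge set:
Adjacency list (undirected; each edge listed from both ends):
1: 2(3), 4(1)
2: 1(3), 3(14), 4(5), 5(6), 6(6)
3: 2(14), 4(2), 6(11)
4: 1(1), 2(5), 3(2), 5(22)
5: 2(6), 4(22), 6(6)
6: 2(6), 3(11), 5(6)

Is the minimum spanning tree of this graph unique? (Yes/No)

Kruskal's algorithm — process edges by increasing weight (ties by edge label):
1 4 (1): add — endpoints in different components.
3 4 (2): add — endpoints in different components.
1 2 (3): add — endpoints in different components.
2 4 (5): skip — 2 and 4 already connected.
2 5 (6): add — endpoints in different components.
2 6 (6): add — endpoints in different components.
Non-tree edge 5 6 has weight 6, equal to the heaviest edge on its tree cycle — swapping gives another MST of the same weight. Not unique.

No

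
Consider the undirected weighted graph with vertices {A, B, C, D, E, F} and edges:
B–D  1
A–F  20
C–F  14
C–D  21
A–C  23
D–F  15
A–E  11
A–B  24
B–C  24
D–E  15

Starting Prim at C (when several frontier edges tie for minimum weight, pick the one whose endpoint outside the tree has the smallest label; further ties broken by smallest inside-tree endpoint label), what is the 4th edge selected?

Prim's algorithm from C:
Step 1: cheapest edge leaving the tree is C–F (14); add F.
Step 2: cheapest edge leaving the tree is D–F (15); add D.
Step 3: cheapest edge leaving the tree is B–D (1); add B.
Step 4: cheapest edge leaving the tree is D–E (15); add E.
Step 5: cheapest edge leaving the tree is A–E (11); add A.
The 4th edge added is D–E.

D-E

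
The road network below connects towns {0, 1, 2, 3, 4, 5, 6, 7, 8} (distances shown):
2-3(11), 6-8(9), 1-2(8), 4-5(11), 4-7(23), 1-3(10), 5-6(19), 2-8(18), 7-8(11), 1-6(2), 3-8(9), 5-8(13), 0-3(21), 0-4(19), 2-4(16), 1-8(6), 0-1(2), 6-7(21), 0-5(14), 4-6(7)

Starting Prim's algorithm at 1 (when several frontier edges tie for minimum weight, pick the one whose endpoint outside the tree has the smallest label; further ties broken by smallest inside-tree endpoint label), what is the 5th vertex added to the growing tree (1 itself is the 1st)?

4

Grow the tree from 1 using Prim:
Step 1: cheapest edge leaving the tree is 0-1 (2); add 0.
Step 2: cheapest edge leaving the tree is 1-6 (2); add 6.
Step 3: cheapest edge leaving the tree is 1-8 (6); add 8.
Step 4: cheapest edge leaving the tree is 4-6 (7); add 4.
Step 5: cheapest edge leaving the tree is 1-2 (8); add 2.
Step 6: cheapest edge leaving the tree is 3-8 (9); add 3.
Step 7: cheapest edge leaving the tree is 4-5 (11); add 5.
Step 8: cheapest edge leaving the tree is 7-8 (11); add 7.
Vertex order: 1, 0, 6, 8, 4, 2, 3, 5, 7. The 5th vertex is 4.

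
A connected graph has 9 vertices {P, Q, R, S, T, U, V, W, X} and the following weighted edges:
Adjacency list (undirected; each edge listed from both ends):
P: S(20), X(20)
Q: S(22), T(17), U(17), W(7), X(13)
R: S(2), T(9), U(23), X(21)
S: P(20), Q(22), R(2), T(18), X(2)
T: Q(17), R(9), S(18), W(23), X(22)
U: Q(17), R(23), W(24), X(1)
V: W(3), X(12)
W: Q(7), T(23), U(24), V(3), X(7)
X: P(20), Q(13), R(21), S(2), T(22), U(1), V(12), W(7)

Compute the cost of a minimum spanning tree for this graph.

51

Kruskal: consider edges lightest-first.
U–X (1): add — endpoints in different components.
R–S (2): add — endpoints in different components.
S–X (2): add — endpoints in different components.
V–W (3): add — endpoints in different components.
Q–W (7): add — endpoints in different components.
W–X (7): add — endpoints in different components.
R–T (9): add — endpoints in different components.
V–X (12): skip — V and X already connected.
Q–X (13): skip — Q and X already connected.
Q–T (17): skip — Q and T already connected.
Q–U (17): skip — Q and U already connected.
S–T (18): skip — S and T already connected.
P–S (20): add — endpoints in different components.
MST edges: U–X, R–S, S–X, V–W, Q–W, W–X, R–T, P–S; total weight 1+2+2+3+7+7+9+20 = 51.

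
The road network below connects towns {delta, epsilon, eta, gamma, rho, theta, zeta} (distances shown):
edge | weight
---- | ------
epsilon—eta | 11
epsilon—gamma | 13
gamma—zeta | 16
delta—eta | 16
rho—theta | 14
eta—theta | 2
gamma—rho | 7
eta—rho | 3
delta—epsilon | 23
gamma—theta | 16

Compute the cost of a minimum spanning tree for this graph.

Kruskal's algorithm — process edges by increasing weight (ties by edge label):
eta—theta (2): add — endpoints in different components.
eta—rho (3): add — endpoints in different components.
gamma—rho (7): add — endpoints in different components.
epsilon—eta (11): add — endpoints in different components.
epsilon—gamma (13): skip — gamma and epsilon already connected.
rho—theta (14): skip — rho and theta already connected.
delta—eta (16): add — endpoints in different components.
gamma—theta (16): skip — gamma and theta already connected.
gamma—zeta (16): add — endpoints in different components.
MST edges: eta—theta, eta—rho, gamma—rho, epsilon—eta, delta—eta, gamma—zeta; total weight 2+3+7+11+16+16 = 55.

55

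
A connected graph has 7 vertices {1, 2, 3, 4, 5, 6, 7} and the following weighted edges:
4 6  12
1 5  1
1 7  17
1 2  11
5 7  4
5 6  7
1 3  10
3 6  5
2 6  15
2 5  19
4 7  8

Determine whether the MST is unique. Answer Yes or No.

Yes

Sort edges by weight, then run Kruskal:
1 5 (1): add. Components now {1,5} {2} {3} {4} {6} {7}
5 7 (4): add. Components now {1,5,7} {2} {3} {4} {6}
3 6 (5): add. Components now {1,5,7} {2} {3,6} {4}
5 6 (7): add. Components now {1,3,5,6,7} {2} {4}
4 7 (8): add. Components now {1,3,4,5,6,7} {2}
1 3 (10): skip — 1 and 3 already connected.
1 2 (11): add. Components now {1,2,3,4,5,6,7}
Every non-tree edge has weight strictly greater than the heaviest edge on the tree path between its endpoints, so the MST is unique.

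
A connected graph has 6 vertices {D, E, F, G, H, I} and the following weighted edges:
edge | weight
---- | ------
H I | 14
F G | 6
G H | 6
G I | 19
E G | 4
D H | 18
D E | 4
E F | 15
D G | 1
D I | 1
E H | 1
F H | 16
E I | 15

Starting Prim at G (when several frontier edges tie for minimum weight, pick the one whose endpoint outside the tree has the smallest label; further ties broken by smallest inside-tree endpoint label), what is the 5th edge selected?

F-G

Prim, starting at G.
Step 1: cheapest edge leaving the tree is D G (1); add D.
Step 2: cheapest edge leaving the tree is D I (1); add I.
Step 3: cheapest edge leaving the tree is D E (4); add E.
Step 4: cheapest edge leaving the tree is E H (1); add H.
Step 5: cheapest edge leaving the tree is F G (6); add F.
The 5th edge added is F G.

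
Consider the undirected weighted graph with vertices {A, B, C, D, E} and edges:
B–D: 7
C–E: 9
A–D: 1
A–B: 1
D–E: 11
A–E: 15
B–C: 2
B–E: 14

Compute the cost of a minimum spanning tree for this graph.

Prim, starting at B.
Step 1: frontier [A–B 1, B–C 2, B–D 7, B–E 14] → take A–B (1); add A.
Step 2: frontier [A–D 1, A–E 15, B–C 2, B–D 7, B–E 14] → take A–D (1); add D.
Step 3: frontier [A–E 15, B–C 2, B–E 14, D–E 11] → take B–C (2); add C.
Step 4: frontier [A–E 15, B–E 14, C–E 9, D–E 11] → take C–E (9); add E.
MST edges: A–B, A–D, B–C, C–E; total weight 1+1+2+9 = 13.

13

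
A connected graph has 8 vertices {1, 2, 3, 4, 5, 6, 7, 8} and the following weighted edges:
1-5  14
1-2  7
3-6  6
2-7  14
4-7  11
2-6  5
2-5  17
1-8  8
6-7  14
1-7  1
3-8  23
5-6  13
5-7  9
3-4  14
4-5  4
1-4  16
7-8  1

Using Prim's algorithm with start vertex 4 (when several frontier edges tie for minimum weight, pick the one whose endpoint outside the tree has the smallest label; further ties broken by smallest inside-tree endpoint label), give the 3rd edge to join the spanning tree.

1-7

Prim, starting at 4.
Step 1: cheapest edge leaving the tree is 4-5 (4); add 5.
Step 2: cheapest edge leaving the tree is 5-7 (9); add 7.
Step 3: cheapest edge leaving the tree is 1-7 (1); add 1.
Step 4: cheapest edge leaving the tree is 7-8 (1); add 8.
Step 5: cheapest edge leaving the tree is 1-2 (7); add 2.
Step 6: cheapest edge leaving the tree is 2-6 (5); add 6.
Step 7: cheapest edge leaving the tree is 3-6 (6); add 3.
The 3rd edge added is 1-7.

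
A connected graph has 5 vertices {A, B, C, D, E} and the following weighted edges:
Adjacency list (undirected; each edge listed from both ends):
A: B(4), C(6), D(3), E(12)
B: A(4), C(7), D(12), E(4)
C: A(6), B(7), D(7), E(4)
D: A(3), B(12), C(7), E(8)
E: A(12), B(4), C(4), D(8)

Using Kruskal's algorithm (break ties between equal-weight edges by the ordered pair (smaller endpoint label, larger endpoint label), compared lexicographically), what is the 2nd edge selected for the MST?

A-B

Sort edges by weight, then run Kruskal:
A-D (3): add. Components now {A,D} {B} {C} {E}
A-B (4): add. Components now {A,B,D} {C} {E}
B-E (4): add. Components now {A,B,D,E} {C}
C-E (4): add. Components now {A,B,C,D,E}
The 2nd edge added is A-B.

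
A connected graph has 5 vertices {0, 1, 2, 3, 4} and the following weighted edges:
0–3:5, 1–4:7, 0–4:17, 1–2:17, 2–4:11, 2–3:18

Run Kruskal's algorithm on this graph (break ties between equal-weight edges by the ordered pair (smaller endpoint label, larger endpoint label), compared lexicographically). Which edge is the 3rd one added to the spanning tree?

Kruskal's algorithm — process edges by increasing weight (ties by edge label):
0–3 (5): add — endpoints in different components.
1–4 (7): add — endpoints in different components.
2–4 (11): add — endpoints in different components.
0–4 (17): add — endpoints in different components.
The 3rd edge added is 2–4.

2-4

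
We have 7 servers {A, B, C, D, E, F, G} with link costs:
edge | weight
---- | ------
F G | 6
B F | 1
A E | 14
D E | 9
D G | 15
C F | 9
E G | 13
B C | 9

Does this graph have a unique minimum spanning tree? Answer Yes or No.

Kruskal's algorithm — process edges by increasing weight (ties by edge label):
B F (1): add — endpoints in different components.
F G (6): add — endpoints in different components.
B C (9): add — endpoints in different components.
C F (9): skip — C and F already connected.
D E (9): add — endpoints in different components.
E G (13): add — endpoints in different components.
A E (14): add — endpoints in different components.
Non-tree edge C F has weight 9, equal to the heaviest edge on its tree cycle — swapping gives another MST of the same weight. Not unique.

No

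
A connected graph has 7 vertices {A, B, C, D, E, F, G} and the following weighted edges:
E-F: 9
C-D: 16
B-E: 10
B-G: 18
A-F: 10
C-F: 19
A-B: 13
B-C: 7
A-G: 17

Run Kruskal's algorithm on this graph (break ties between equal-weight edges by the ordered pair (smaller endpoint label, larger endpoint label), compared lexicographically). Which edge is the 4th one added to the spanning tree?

B-E

Kruskal's algorithm — process edges by increasing weight (ties by edge label):
B-C (7): add — endpoints in different components.
E-F (9): add — endpoints in different components.
A-F (10): add — endpoints in different components.
B-E (10): add — endpoints in different components.
A-B (13): skip — A and B already connected.
C-D (16): add — endpoints in different components.
A-G (17): add — endpoints in different components.
The 4th edge added is B-E.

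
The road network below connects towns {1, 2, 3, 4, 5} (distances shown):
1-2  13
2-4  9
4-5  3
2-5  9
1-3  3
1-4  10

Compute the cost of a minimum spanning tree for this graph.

25

Prim, starting at 3.
Step 1: cheapest edge leaving the tree is 1-3 (3); add 1.
Step 2: cheapest edge leaving the tree is 1-4 (10); add 4.
Step 3: cheapest edge leaving the tree is 4-5 (3); add 5.
Step 4: cheapest edge leaving the tree is 2-4 (9); add 2.
MST edges: 1-3, 1-4, 4-5, 2-4; total weight 3+10+3+9 = 25.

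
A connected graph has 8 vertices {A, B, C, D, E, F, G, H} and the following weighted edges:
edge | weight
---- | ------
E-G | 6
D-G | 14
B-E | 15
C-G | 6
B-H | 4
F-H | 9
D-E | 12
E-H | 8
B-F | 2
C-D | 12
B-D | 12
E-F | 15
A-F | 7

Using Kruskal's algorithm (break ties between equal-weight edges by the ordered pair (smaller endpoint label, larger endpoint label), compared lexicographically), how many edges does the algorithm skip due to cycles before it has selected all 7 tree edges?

Kruskal's algorithm — process edges by increasing weight (ties by edge label):
B-F (2): add — endpoints in different components.
B-H (4): add — endpoints in different components.
C-G (6): add — endpoints in different components.
E-G (6): add — endpoints in different components.
A-F (7): add — endpoints in different components.
E-H (8): add — endpoints in different components.
F-H (9): skip — F and H already connected.
B-D (12): add — endpoints in different components.
Edges rejected before the tree was complete: 1.

1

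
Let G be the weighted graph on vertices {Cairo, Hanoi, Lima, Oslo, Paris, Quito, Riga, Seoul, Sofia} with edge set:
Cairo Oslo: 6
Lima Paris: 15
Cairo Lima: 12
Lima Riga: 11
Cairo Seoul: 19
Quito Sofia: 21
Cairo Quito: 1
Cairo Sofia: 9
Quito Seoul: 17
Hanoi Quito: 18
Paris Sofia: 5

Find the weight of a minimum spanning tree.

Prim, starting at Sofia.
Step 1: frontier [Paris Sofia 5, Cairo Sofia 9, Quito Sofia 21] → take Paris Sofia (5); add Paris.
Step 2: frontier [Lima Paris 15, Cairo Sofia 9, Quito Sofia 21] → take Cairo Sofia (9); add Cairo.
Step 3: frontier [Cairo Quito 1, Cairo Oslo 6, Cairo Lima 12, Cairo Seoul 19, Lima Paris 15, Quito Sofia 21] → take Cairo Quito (1); add Quito.
Step 4: frontier [Cairo Oslo 6, Cairo Lima 12, Cairo Seoul 19, Lima Paris 15, Quito Seoul 17, Hanoi Quito 18] → take Cairo Oslo (6); add Oslo.
Step 5: frontier [Cairo Lima 12, Cairo Seoul 19, Lima Paris 15, Quito Seoul 17, Hanoi Quito 18] → take Cairo Lima (12); add Lima.
Step 6: frontier [Cairo Seoul 19, Lima Riga 11, Quito Seoul 17, Hanoi Quito 18] → take Lima Riga (11); add Riga.
Step 7: frontier [Cairo Seoul 19, Quito Seoul 17, Hanoi Quito 18] → take Quito Seoul (17); add Seoul.
Step 8: frontier [Hanoi Quito 18] → take Hanoi Quito (18); add Hanoi.
MST edges: Paris Sofia, Cairo Sofia, Cairo Quito, Cairo Oslo, Cairo Lima, Lima Riga, Quito Seoul, Hanoi Quito; total weight 5+9+1+6+12+11+17+18 = 79.

79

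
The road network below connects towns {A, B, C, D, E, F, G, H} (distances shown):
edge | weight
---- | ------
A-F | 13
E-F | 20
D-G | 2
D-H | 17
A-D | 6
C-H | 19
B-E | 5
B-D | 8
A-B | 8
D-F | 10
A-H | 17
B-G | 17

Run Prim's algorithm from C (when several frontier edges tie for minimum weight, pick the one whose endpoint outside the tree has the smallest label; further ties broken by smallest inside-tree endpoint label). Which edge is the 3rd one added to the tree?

Prim, starting at C.
Step 1: frontier [C-H 19] → take C-H (19); add H.
Step 2: frontier [A-H 17, D-H 17] → take A-H (17); add A.
Step 3: frontier [A-D 6, A-B 8, A-F 13, D-H 17] → take A-D (6); add D.
Step 4: frontier [A-B 8, A-F 13, D-G 2, B-D 8, D-F 10] → take D-G (2); add G.
Step 5: frontier [A-B 8, A-F 13, B-D 8, D-F 10, B-G 17] → take A-B (8); add B.
Step 6: frontier [A-F 13, B-E 5, D-F 10] → take B-E (5); add E.
Step 7: frontier [A-F 13, D-F 10, E-F 20] → take D-F (10); add F.
The 3rd edge added is A-D.

A-D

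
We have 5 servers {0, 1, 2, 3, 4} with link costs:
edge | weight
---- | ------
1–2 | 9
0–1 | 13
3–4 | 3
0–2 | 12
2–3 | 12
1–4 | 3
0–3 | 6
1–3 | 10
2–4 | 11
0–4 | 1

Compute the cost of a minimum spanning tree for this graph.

Sort edges by weight, then run Kruskal:
0–4 (1): add — endpoints in different components.
1–4 (3): add — endpoints in different components.
3–4 (3): add — endpoints in different components.
0–3 (6): skip — 0 and 3 already connected.
1–2 (9): add — endpoints in different components.
MST edges: 0–4, 1–4, 3–4, 1–2; total weight 1+3+3+9 = 16.

16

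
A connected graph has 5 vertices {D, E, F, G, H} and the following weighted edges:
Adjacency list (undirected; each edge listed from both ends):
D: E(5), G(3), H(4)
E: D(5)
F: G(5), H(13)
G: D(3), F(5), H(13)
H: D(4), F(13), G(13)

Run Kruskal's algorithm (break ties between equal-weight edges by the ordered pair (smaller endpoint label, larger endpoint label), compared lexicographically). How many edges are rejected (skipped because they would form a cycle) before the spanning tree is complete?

Kruskal's algorithm — process edges by increasing weight (ties by edge label):
D G (3): add — endpoints in different components.
D H (4): add — endpoints in different components.
D E (5): add — endpoints in different components.
F G (5): add — endpoints in different components.
Edges rejected before the tree was complete: 0.

0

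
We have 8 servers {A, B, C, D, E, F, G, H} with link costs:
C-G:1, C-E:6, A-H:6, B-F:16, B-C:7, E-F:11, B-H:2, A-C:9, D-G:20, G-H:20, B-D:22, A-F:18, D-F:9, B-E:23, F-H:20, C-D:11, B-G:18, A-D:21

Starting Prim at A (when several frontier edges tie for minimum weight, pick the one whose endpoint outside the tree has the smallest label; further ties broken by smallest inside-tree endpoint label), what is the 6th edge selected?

Grow the tree from A using Prim:
Step 1: cheapest edge leaving the tree is A-H (6); add H.
Step 2: cheapest edge leaving the tree is B-H (2); add B.
Step 3: cheapest edge leaving the tree is B-C (7); add C.
Step 4: cheapest edge leaving the tree is C-G (1); add G.
Step 5: cheapest edge leaving the tree is C-E (6); add E.
Step 6: cheapest edge leaving the tree is C-D (11); add D.
Step 7: cheapest edge leaving the tree is D-F (9); add F.
The 6th edge added is C-D.

C-D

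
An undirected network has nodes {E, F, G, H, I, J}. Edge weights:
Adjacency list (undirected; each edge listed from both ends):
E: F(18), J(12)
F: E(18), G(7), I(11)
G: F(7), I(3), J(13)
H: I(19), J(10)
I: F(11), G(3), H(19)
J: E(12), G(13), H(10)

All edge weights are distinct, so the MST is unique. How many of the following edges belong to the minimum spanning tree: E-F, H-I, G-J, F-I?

1

Kruskal's algorithm — process edges by increasing weight (ties by edge label):
G-I (3): add — endpoints in different components.
F-G (7): add — endpoints in different components.
H-J (10): add — endpoints in different components.
F-I (11): skip — F and I already connected.
E-J (12): add — endpoints in different components.
G-J (13): add — endpoints in different components.
MST edge set: {G-I, F-G, H-J, E-J, G-J}.
Of the listed edges, {G-J} are in the MST → 1.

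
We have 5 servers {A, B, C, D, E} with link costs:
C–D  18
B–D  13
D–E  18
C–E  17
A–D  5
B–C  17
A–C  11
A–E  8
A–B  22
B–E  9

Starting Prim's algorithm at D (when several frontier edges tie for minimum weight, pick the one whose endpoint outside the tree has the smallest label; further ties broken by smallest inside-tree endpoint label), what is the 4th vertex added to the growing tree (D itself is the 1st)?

B

Prim, starting at D.
Step 1: cheapest edge leaving the tree is A–D (5); add A.
Step 2: cheapest edge leaving the tree is A–E (8); add E.
Step 3: cheapest edge leaving the tree is B–E (9); add B.
Step 4: cheapest edge leaving the tree is A–C (11); add C.
Vertex order: D, A, E, B, C. The 4th vertex is B.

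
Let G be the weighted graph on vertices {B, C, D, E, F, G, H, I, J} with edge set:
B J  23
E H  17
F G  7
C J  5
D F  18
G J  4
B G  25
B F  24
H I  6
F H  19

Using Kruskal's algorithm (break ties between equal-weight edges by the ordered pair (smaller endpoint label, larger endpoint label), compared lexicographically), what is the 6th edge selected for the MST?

Kruskal's algorithm — process edges by increasing weight (ties by edge label):
G J (4): add — endpoints in different components.
C J (5): add — endpoints in different components.
H I (6): add — endpoints in different components.
F G (7): add — endpoints in different components.
E H (17): add — endpoints in different components.
D F (18): add — endpoints in different components.
F H (19): add — endpoints in different components.
B J (23): add — endpoints in different components.
The 6th edge added is D F.

D-F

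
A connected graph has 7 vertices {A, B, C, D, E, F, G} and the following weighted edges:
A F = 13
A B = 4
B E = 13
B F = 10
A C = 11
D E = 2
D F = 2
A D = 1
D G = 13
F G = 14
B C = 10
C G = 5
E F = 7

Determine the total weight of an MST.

24

Kruskal's algorithm — process edges by increasing weight (ties by edge label):
A D (1): add — endpoints in different components.
D E (2): add — endpoints in different components.
D F (2): add — endpoints in different components.
A B (4): add — endpoints in different components.
C G (5): add — endpoints in different components.
E F (7): skip — E and F already connected.
B C (10): add — endpoints in different components.
MST edges: A D, D E, D F, A B, C G, B C; total weight 1+2+2+4+5+10 = 24.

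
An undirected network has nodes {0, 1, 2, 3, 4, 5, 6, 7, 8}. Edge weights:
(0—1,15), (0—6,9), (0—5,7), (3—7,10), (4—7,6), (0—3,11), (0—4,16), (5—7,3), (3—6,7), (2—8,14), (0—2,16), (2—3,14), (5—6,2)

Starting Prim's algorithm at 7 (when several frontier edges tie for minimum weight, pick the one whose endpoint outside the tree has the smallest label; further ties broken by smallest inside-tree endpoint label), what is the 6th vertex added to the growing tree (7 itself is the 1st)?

Prim, starting at 7.
Step 1: frontier [5—7 3, 4—7 6, 3—7 10] → take 5—7 (3); add 5.
Step 2: frontier [5—6 2, 0—5 7, 4—7 6, 3—7 10] → take 5—6 (2); add 6.
Step 3: frontier [0—5 7, 3—6 7, 0—6 9, 4—7 6, 3—7 10] → take 4—7 (6); add 4.
Step 4: frontier [0—4 16, 0—5 7, 3—6 7, 0—6 9, 3—7 10] → take 0—5 (7); add 0.
Step 5: frontier [0—3 11, 0—1 15, 0—2 16, 3—6 7, 3—7 10] → take 3—6 (7); add 3.
Step 6: frontier [0—1 15, 0—2 16, 2—3 14] → take 2—3 (14); add 2.
Step 7: frontier [0—1 15, 2—8 14] → take 2—8 (14); add 8.
Step 8: frontier [0—1 15] → take 0—1 (15); add 1.
Vertex order: 7, 5, 6, 4, 0, 3, 2, 8, 1. The 6th vertex is 3.

3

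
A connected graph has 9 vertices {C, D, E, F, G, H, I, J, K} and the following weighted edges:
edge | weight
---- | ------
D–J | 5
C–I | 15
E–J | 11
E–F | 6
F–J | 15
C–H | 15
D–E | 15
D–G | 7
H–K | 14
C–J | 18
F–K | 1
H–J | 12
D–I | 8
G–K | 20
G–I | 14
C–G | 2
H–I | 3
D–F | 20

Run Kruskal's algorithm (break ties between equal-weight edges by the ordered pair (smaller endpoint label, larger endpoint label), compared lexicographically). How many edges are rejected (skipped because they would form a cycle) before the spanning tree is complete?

Kruskal's algorithm — process edges by increasing weight (ties by edge label):
F–K (1): add — endpoints in different components.
C–G (2): add — endpoints in different components.
H–I (3): add — endpoints in different components.
D–J (5): add — endpoints in different components.
E–F (6): add — endpoints in different components.
D–G (7): add — endpoints in different components.
D–I (8): add — endpoints in different components.
E–J (11): add — endpoints in different components.
Edges rejected before the tree was complete: 0.

0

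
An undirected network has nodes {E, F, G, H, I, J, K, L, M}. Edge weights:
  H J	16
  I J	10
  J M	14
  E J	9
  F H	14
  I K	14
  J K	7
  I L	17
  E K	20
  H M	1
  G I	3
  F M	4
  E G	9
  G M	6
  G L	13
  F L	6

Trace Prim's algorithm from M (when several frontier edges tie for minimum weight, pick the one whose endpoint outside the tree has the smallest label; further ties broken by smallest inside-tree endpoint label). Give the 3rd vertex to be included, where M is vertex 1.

Grow the tree from M using Prim:
Step 1: cheapest edge leaving the tree is H M (1); add H.
Step 2: cheapest edge leaving the tree is F M (4); add F.
Step 3: cheapest edge leaving the tree is G M (6); add G.
Step 4: cheapest edge leaving the tree is G I (3); add I.
Step 5: cheapest edge leaving the tree is F L (6); add L.
Step 6: cheapest edge leaving the tree is E G (9); add E.
Step 7: cheapest edge leaving the tree is E J (9); add J.
Step 8: cheapest edge leaving the tree is J K (7); add K.
Vertex order: M, H, F, G, I, L, E, J, K. The 3rd vertex is F.

F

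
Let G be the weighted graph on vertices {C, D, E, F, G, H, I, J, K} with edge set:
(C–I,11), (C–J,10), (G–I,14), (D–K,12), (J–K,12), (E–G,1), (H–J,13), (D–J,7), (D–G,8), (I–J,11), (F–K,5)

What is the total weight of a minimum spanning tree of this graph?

67

Prim's algorithm from D:
Step 1: frontier [D–J 7, D–G 8, D–K 12] → take D–J (7); add J.
Step 2: frontier [D–G 8, D–K 12, C–J 10, I–J 11, J–K 12, H–J 13] → take D–G (8); add G.
Step 3: frontier [D–K 12, E–G 1, G–I 14, C–J 10, I–J 11, J–K 12, H–J 13] → take E–G (1); add E.
Step 4: frontier [D–K 12, G–I 14, C–J 10, I–J 11, J–K 12, H–J 13] → take C–J (10); add C.
Step 5: frontier [C–I 11, D–K 12, G–I 14, I–J 11, J–K 12, H–J 13] → take C–I (11); add I.
Step 6: frontier [D–K 12, J–K 12, H–J 13] → take D–K (12); add K.
Step 7: frontier [H–J 13, F–K 5] → take F–K (5); add F.
Step 8: frontier [H–J 13] → take H–J (13); add H.
MST edges: D–J, D–G, E–G, C–J, C–I, D–K, F–K, H–J; total weight 7+8+1+10+11+12+5+13 = 67.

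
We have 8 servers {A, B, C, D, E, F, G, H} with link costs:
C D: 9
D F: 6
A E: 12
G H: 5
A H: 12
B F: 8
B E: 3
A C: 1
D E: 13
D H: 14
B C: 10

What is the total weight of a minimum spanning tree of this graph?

Kruskal: consider edges lightest-first.
A C (1): add — endpoints in different components.
B E (3): add — endpoints in different components.
G H (5): add — endpoints in different components.
D F (6): add — endpoints in different components.
B F (8): add — endpoints in different components.
C D (9): add — endpoints in different components.
B C (10): skip — B and C already connected.
A E (12): skip — A and E already connected.
A H (12): add — endpoints in different components.
MST edges: A C, B E, G H, D F, B F, C D, A H; total weight 1+3+5+6+8+9+12 = 44.

44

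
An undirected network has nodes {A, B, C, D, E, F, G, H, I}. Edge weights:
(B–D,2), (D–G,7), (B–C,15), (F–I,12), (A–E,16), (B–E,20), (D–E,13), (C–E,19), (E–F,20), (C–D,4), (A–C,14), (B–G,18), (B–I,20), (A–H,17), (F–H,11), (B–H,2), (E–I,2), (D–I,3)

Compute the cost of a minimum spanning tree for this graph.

45

Kruskal: consider edges lightest-first.
B–D (2): add — endpoints in different components.
B–H (2): add — endpoints in different components.
E–I (2): add — endpoints in different components.
D–I (3): add — endpoints in different components.
C–D (4): add — endpoints in different components.
D–G (7): add — endpoints in different components.
F–H (11): add — endpoints in different components.
F–I (12): skip — F and I already connected.
D–E (13): skip — D and E already connected.
A–C (14): add — endpoints in different components.
MST edges: B–D, B–H, E–I, D–I, C–D, D–G, F–H, A–C; total weight 2+2+2+3+4+7+11+14 = 45.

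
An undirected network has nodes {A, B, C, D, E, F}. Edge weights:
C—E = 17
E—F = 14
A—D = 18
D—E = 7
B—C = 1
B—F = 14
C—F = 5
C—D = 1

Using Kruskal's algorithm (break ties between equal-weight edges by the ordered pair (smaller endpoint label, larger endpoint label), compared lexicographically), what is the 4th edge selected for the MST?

D-E

Kruskal's algorithm — process edges by increasing weight (ties by edge label):
B—C (1): add — endpoints in different components.
C—D (1): add — endpoints in different components.
C—F (5): add — endpoints in different components.
D—E (7): add — endpoints in different components.
B—F (14): skip — B and F already connected.
E—F (14): skip — E and F already connected.
C—E (17): skip — C and E already connected.
A—D (18): add — endpoints in different components.
The 4th edge added is D—E.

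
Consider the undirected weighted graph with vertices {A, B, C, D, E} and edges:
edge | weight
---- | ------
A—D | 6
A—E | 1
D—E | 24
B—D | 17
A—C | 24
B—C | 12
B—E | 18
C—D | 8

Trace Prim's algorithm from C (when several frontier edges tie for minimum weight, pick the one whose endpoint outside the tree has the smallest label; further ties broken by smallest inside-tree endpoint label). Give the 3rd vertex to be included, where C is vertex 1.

Grow the tree from C using Prim:
Step 1: frontier [C—D 8, B—C 12, A—C 24] → take C—D (8); add D.
Step 2: frontier [B—C 12, A—C 24, A—D 6, B—D 17, D—E 24] → take A—D (6); add A.
Step 3: frontier [A—E 1, B—C 12, B—D 17, D—E 24] → take A—E (1); add E.
Step 4: frontier [B—C 12, B—D 17, B—E 18] → take B—C (12); add B.
Vertex order: C, D, A, E, B. The 3rd vertex is A.

A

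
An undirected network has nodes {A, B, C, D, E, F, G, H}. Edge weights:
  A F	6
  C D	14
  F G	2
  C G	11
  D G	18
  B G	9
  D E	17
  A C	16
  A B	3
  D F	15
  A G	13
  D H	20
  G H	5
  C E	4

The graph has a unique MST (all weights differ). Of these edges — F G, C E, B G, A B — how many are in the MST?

3

Kruskal: consider edges lightest-first.
F G (2): add — endpoints in different components.
A B (3): add — endpoints in different components.
C E (4): add — endpoints in different components.
G H (5): add — endpoints in different components.
A F (6): add — endpoints in different components.
B G (9): skip — B and G already connected.
C G (11): add — endpoints in different components.
A G (13): skip — A and G already connected.
C D (14): add — endpoints in different components.
MST edge set: {F G, A B, C E, G H, A F, C G, C D}.
Of the listed edges, {F G, C E, A B} are in the MST → 3.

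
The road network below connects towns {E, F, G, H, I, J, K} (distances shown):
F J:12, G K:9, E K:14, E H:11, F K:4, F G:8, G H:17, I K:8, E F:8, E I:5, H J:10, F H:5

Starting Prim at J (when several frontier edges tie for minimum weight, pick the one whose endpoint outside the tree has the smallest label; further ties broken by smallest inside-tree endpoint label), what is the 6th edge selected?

F-G

Prim's algorithm from J:
Step 1: frontier [H J 10, F J 12] → take H J (10); add H.
Step 2: frontier [F H 5, E H 11, G H 17, F J 12] → take F H (5); add F.
Step 3: frontier [F K 4, E F 8, F G 8, E H 11, G H 17] → take F K (4); add K.
Step 4: frontier [E F 8, F G 8, E H 11, G H 17, I K 8, G K 9, E K 14] → take E F (8); add E.
Step 5: frontier [E I 5, F G 8, G H 17, I K 8, G K 9] → take E I (5); add I.
Step 6: frontier [F G 8, G H 17, G K 9] → take F G (8); add G.
The 6th edge added is F G.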